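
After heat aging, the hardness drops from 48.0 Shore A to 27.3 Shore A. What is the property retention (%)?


Retention = aged / original * 100
= 27.3 / 48.0 * 100
= 56.9%

56.9%


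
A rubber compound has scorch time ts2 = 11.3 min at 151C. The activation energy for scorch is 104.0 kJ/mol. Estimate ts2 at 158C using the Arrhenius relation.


Convert temperatures: T1 = 151 + 273.15 = 424.15 K, T2 = 158 + 273.15 = 431.15 K
ts2_new = 11.3 * exp(104000 / 8.314 * (1/431.15 - 1/424.15))
1/T2 - 1/T1 = -3.8278e-05
ts2_new = 7.0 min

7.0 min


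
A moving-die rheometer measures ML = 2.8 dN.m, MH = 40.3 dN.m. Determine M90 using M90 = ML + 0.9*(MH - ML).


M90 = ML + 0.9 * (MH - ML)
M90 = 2.8 + 0.9 * (40.3 - 2.8)
M90 = 2.8 + 0.9 * 37.5
M90 = 36.55 dN.m

36.55 dN.m


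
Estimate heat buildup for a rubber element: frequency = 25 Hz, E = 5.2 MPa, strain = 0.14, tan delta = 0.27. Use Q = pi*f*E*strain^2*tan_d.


Q = pi * f * E * strain^2 * tan_d
= pi * 25 * 5.2 * 0.14^2 * 0.27
= pi * 25 * 5.2 * 0.0196 * 0.27
= 2.1613

Q = 2.1613


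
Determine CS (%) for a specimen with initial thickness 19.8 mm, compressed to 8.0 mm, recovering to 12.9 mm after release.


CS = (t0 - recovered) / (t0 - ts) * 100
= (19.8 - 12.9) / (19.8 - 8.0) * 100
= 6.9 / 11.8 * 100
= 58.5%

58.5%


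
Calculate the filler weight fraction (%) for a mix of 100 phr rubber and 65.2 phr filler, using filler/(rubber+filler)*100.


Filler % = filler / (rubber + filler) * 100
= 65.2 / (100 + 65.2) * 100
= 65.2 / 165.2 * 100
= 39.47%

39.47%


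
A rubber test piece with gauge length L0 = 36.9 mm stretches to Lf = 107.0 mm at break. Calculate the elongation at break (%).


Elongation = (Lf - L0) / L0 * 100
= (107.0 - 36.9) / 36.9 * 100
= 70.1 / 36.9 * 100
= 190.0%

190.0%


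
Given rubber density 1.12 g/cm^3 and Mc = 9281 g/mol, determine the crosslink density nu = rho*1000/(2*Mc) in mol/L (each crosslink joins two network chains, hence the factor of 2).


nu = rho * 1000 / (2 * Mc)
nu = 1.12 * 1000 / (2 * 9281)
nu = 1120.0 / 18562
nu = 0.0603 mol/L

0.0603 mol/L


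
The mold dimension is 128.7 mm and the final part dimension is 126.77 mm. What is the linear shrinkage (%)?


Shrinkage = (mold - part) / mold * 100
= (128.7 - 126.77) / 128.7 * 100
= 1.93 / 128.7 * 100
= 1.5%

1.5%


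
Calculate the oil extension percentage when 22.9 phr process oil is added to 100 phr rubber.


Oil % = oil / (100 + oil) * 100
= 22.9 / (100 + 22.9) * 100
= 22.9 / 122.9 * 100
= 18.63%

18.63%


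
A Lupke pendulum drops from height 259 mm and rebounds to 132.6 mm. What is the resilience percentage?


Resilience = h_rebound / h_drop * 100
= 132.6 / 259 * 100
= 51.2%

51.2%


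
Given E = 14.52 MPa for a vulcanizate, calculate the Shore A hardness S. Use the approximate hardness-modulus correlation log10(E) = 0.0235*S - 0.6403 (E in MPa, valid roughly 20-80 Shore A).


log10(E) = 0.0235*S - 0.6403  =>  S = (log10(E) + 0.6403) / 0.0235
log10(14.52) = 1.161967
S = (1.161967 + 0.6403) / 0.0235 = 1.802267 / 0.0235
S = 76.7

Shore A = 76.7


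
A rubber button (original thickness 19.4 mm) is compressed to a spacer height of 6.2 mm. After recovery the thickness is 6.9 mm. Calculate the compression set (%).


CS = (t0 - recovered) / (t0 - ts) * 100
= (19.4 - 6.9) / (19.4 - 6.2) * 100
= 12.5 / 13.2 * 100
= 94.7%

94.7%


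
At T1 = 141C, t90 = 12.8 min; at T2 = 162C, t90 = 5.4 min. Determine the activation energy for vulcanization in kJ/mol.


T1 = 414.15 K, T2 = 435.15 K
1/T1 - 1/T2 = 1.1653e-04
ln(t1/t2) = ln(12.8/5.4) = 0.8630
Ea = 8.314 * 0.8630 / 1.1653e-04 = 61577.4120 J/mol
Ea = 61.58 kJ/mol

61.58 kJ/mol


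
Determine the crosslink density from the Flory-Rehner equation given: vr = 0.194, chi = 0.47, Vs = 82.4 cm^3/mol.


ln(1 - vr) = ln(1 - 0.194) = -0.2157
Numerator = -((-0.2157) + 0.194 + 0.47 * 0.194^2) = 0.0040
Denominator = 82.4 * (0.194^(1/3) - 0.194/2) = 39.7082
nu = 0.0040 / 39.7082 = 1.0030e-04 mol/cm^3

1.0030e-04 mol/cm^3


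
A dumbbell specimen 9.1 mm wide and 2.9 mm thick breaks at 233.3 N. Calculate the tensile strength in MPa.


Area = width * thickness = 9.1 * 2.9 = 26.39 mm^2
TS = force / area = 233.3 / 26.39 = 8.84 MPa

8.84 MPa


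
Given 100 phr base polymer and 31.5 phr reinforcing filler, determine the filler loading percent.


Filler % = filler / (rubber + filler) * 100
= 31.5 / (100 + 31.5) * 100
= 31.5 / 131.5 * 100
= 23.95%

23.95%


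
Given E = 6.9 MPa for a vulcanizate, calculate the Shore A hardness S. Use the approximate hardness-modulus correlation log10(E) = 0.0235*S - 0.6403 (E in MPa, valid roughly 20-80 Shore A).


log10(E) = 0.0235*S - 0.6403  =>  S = (log10(E) + 0.6403) / 0.0235
log10(6.9) = 0.838849
S = (0.838849 + 0.6403) / 0.0235 = 1.479149 / 0.0235
S = 62.9

Shore A = 62.9


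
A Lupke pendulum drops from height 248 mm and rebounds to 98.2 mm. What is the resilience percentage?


Resilience = h_rebound / h_drop * 100
= 98.2 / 248 * 100
= 39.6%

39.6%


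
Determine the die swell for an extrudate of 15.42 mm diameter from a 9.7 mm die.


Die swell ratio = D_extrudate / D_die
= 15.42 / 9.7
= 1.59

Die swell = 1.59


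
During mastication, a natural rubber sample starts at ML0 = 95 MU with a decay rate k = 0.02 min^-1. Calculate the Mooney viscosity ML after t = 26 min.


ML = ML0 * exp(-k * t)
ML = 95 * exp(-0.02 * 26)
ML = 95 * 0.5945
ML = 56.48 MU

56.48 MU


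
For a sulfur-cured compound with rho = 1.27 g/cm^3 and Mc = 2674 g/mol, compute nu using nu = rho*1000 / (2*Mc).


nu = rho * 1000 / (2 * Mc)
nu = 1.27 * 1000 / (2 * 2674)
nu = 1270.0 / 5348
nu = 0.2375 mol/L

0.2375 mol/L


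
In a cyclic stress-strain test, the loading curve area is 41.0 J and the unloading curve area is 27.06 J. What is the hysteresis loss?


Hysteresis loss = loading - unloading
= 41.0 - 27.06
= 13.94 J

13.94 J


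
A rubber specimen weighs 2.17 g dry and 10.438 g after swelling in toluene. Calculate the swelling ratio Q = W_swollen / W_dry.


Q = W_swollen / W_dry
Q = 10.438 / 2.17
Q = 4.81

Q = 4.81


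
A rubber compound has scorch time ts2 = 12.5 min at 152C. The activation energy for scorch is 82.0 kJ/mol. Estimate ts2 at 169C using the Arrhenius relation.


Convert temperatures: T1 = 152 + 273.15 = 425.15 K, T2 = 169 + 273.15 = 442.15 K
ts2_new = 12.5 * exp(82000 / 8.314 * (1/442.15 - 1/425.15))
1/T2 - 1/T1 = -9.0435e-05
ts2_new = 5.12 min

5.12 min


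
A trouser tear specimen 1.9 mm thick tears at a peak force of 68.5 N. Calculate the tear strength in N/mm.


Tear strength = force / thickness
= 68.5 / 1.9
= 36.05 N/mm

36.05 N/mm


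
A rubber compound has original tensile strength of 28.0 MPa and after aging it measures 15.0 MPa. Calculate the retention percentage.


Retention = aged / original * 100
= 15.0 / 28.0 * 100
= 53.6%

53.6%


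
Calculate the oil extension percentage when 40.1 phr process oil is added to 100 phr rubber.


Oil % = oil / (100 + oil) * 100
= 40.1 / (100 + 40.1) * 100
= 40.1 / 140.1 * 100
= 28.62%

28.62%


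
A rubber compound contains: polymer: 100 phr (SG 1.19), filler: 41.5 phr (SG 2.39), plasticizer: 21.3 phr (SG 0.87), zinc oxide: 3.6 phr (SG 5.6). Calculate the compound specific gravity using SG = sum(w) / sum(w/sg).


Sum of weights = 166.4
Volume contributions:
  polymer: 100/1.19 = 84.0336
  filler: 41.5/2.39 = 17.3640
  plasticizer: 21.3/0.87 = 24.4828
  zinc oxide: 3.6/5.6 = 0.6429
Sum of volumes = 126.5232
SG = 166.4 / 126.5232 = 1.315

SG = 1.315


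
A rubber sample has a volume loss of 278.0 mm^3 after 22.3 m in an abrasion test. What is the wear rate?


Rate = volume_loss / distance
= 278.0 / 22.3
= 12.466 mm^3/m

12.466 mm^3/m


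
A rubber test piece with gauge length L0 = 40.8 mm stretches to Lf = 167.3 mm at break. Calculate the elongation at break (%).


Elongation = (Lf - L0) / L0 * 100
= (167.3 - 40.8) / 40.8 * 100
= 126.5 / 40.8 * 100
= 310.0%

310.0%


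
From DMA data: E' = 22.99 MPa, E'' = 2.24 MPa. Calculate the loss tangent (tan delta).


tan delta = E'' / E'
= 2.24 / 22.99
= 0.0974

tan delta = 0.0974


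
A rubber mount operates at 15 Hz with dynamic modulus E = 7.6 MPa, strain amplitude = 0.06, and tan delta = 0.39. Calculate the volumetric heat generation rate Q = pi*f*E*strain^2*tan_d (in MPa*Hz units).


Q = pi * f * E * strain^2 * tan_d
= pi * 15 * 7.6 * 0.06^2 * 0.39
= pi * 15 * 7.6 * 0.0036 * 0.39
= 0.5028

Q = 0.5028


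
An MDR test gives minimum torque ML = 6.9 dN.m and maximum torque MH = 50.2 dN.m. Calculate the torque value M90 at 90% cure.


M90 = ML + 0.9 * (MH - ML)
M90 = 6.9 + 0.9 * (50.2 - 6.9)
M90 = 6.9 + 0.9 * 43.3
M90 = 45.87 dN.m

45.87 dN.m


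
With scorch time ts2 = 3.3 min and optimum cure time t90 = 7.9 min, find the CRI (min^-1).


CRI = 100 / (t90 - ts2)
= 100 / (7.9 - 3.3)
= 100 / 4.6
= 21.74 min^-1

21.74 min^-1


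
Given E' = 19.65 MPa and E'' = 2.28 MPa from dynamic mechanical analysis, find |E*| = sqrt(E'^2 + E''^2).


|E*| = sqrt(E'^2 + E''^2)
= sqrt(19.65^2 + 2.28^2)
= sqrt(386.1225 + 5.1984)
= 19.782 MPa

19.782 MPa


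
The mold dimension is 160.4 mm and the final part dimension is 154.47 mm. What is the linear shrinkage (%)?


Shrinkage = (mold - part) / mold * 100
= (160.4 - 154.47) / 160.4 * 100
= 5.93 / 160.4 * 100
= 3.7%

3.7%


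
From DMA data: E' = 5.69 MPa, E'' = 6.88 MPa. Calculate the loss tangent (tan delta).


tan delta = E'' / E'
= 6.88 / 5.69
= 1.2091

tan delta = 1.2091


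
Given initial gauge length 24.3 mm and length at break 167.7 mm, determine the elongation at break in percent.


Elongation = (Lf - L0) / L0 * 100
= (167.7 - 24.3) / 24.3 * 100
= 143.4 / 24.3 * 100
= 590.1%

590.1%


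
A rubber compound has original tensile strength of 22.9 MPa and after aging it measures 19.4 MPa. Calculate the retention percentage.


Retention = aged / original * 100
= 19.4 / 22.9 * 100
= 84.7%

84.7%


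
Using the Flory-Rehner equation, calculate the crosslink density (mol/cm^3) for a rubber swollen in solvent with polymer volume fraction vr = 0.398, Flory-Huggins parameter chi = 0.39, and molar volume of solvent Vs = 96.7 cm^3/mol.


ln(1 - vr) = ln(1 - 0.398) = -0.5075
Numerator = -((-0.5075) + 0.398 + 0.39 * 0.398^2) = 0.0477
Denominator = 96.7 * (0.398^(1/3) - 0.398/2) = 51.8869
nu = 0.0477 / 51.8869 = 9.1970e-04 mol/cm^3

9.1970e-04 mol/cm^3


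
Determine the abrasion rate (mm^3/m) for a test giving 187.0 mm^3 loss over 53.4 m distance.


Rate = volume_loss / distance
= 187.0 / 53.4
= 3.502 mm^3/m

3.502 mm^3/m


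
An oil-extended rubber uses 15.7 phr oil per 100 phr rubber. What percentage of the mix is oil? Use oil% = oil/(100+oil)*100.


Oil % = oil / (100 + oil) * 100
= 15.7 / (100 + 15.7) * 100
= 15.7 / 115.7 * 100
= 13.57%

13.57%


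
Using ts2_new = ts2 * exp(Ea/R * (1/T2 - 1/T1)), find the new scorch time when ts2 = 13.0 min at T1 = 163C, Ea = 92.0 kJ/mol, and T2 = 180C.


Convert temperatures: T1 = 163 + 273.15 = 436.15 K, T2 = 180 + 273.15 = 453.15 K
ts2_new = 13.0 * exp(92000 / 8.314 * (1/453.15 - 1/436.15))
1/T2 - 1/T1 = -8.6014e-05
ts2_new = 5.02 min

5.02 min


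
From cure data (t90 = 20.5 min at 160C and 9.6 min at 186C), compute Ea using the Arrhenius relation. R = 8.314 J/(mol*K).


T1 = 433.15 K, T2 = 459.15 K
1/T1 - 1/T2 = 1.3073e-04
ln(t1/t2) = ln(20.5/9.6) = 0.7587
Ea = 8.314 * 0.7587 / 1.3073e-04 = 48247.8305 J/mol
Ea = 48.25 kJ/mol

48.25 kJ/mol


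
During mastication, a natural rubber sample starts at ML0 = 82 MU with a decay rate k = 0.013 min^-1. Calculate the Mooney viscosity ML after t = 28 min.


ML = ML0 * exp(-k * t)
ML = 82 * exp(-0.013 * 28)
ML = 82 * 0.6949
ML = 56.98 MU

56.98 MU


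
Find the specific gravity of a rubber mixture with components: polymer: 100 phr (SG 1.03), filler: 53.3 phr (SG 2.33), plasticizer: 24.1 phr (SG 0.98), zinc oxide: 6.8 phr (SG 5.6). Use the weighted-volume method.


Sum of weights = 184.2
Volume contributions:
  polymer: 100/1.03 = 97.0874
  filler: 53.3/2.33 = 22.8755
  plasticizer: 24.1/0.98 = 24.5918
  zinc oxide: 6.8/5.6 = 1.2143
Sum of volumes = 145.7690
SG = 184.2 / 145.7690 = 1.264

SG = 1.264


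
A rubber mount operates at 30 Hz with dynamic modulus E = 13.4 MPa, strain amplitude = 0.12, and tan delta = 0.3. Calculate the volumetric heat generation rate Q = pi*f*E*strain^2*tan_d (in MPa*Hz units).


Q = pi * f * E * strain^2 * tan_d
= pi * 30 * 13.4 * 0.12^2 * 0.3
= pi * 30 * 13.4 * 0.0144 * 0.3
= 5.4558

Q = 5.4558


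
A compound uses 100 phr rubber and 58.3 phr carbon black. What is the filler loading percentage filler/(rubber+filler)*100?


Filler % = filler / (rubber + filler) * 100
= 58.3 / (100 + 58.3) * 100
= 58.3 / 158.3 * 100
= 36.83%

36.83%


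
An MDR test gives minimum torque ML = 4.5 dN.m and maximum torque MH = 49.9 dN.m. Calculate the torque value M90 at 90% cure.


M90 = ML + 0.9 * (MH - ML)
M90 = 4.5 + 0.9 * (49.9 - 4.5)
M90 = 4.5 + 0.9 * 45.4
M90 = 45.36 dN.m

45.36 dN.m


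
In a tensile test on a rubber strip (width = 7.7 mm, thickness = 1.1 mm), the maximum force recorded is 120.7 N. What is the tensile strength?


Area = width * thickness = 7.7 * 1.1 = 8.47 mm^2
TS = force / area = 120.7 / 8.47 = 14.25 MPa

14.25 MPa


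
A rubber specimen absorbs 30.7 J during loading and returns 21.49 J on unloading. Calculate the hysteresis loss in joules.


Hysteresis loss = loading - unloading
= 30.7 - 21.49
= 9.21 J

9.21 J


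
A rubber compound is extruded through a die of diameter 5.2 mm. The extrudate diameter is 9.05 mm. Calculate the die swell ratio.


Die swell ratio = D_extrudate / D_die
= 9.05 / 5.2
= 1.74

Die swell = 1.74


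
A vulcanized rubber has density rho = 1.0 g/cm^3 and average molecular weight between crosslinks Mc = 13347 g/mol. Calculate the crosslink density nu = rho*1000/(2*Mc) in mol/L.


nu = rho * 1000 / (2 * Mc)
nu = 1.0 * 1000 / (2 * 13347)
nu = 1000.0 / 26694
nu = 0.0375 mol/L

0.0375 mol/L


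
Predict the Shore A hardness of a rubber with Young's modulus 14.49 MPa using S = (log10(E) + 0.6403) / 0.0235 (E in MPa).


log10(E) = 0.0235*S - 0.6403  =>  S = (log10(E) + 0.6403) / 0.0235
log10(14.49) = 1.161068
S = (1.161068 + 0.6403) / 0.0235 = 1.801368 / 0.0235
S = 76.7

Shore A = 76.7


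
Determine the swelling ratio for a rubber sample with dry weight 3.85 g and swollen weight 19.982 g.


Q = W_swollen / W_dry
Q = 19.982 / 3.85
Q = 5.19

Q = 5.19


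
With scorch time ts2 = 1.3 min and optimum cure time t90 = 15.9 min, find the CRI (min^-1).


CRI = 100 / (t90 - ts2)
= 100 / (15.9 - 1.3)
= 100 / 14.6
= 6.85 min^-1

6.85 min^-1


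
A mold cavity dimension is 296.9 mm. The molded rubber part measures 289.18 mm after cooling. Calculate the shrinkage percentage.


Shrinkage = (mold - part) / mold * 100
= (296.9 - 289.18) / 296.9 * 100
= 7.72 / 296.9 * 100
= 2.6%

2.6%


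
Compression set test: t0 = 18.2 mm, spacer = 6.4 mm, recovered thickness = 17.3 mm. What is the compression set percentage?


CS = (t0 - recovered) / (t0 - ts) * 100
= (18.2 - 17.3) / (18.2 - 6.4) * 100
= 0.9 / 11.8 * 100
= 7.6%

7.6%


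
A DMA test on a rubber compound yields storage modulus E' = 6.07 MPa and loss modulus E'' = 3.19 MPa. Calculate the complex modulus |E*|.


|E*| = sqrt(E'^2 + E''^2)
= sqrt(6.07^2 + 3.19^2)
= sqrt(36.8449 + 10.1761)
= 6.857 MPa

6.857 MPa


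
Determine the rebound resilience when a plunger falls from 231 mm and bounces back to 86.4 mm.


Resilience = h_rebound / h_drop * 100
= 86.4 / 231 * 100
= 37.4%

37.4%


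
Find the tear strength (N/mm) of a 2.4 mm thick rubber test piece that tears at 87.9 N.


Tear strength = force / thickness
= 87.9 / 2.4
= 36.63 N/mm

36.63 N/mm


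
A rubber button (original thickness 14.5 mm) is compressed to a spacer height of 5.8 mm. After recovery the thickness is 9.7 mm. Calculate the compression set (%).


CS = (t0 - recovered) / (t0 - ts) * 100
= (14.5 - 9.7) / (14.5 - 5.8) * 100
= 4.8 / 8.7 * 100
= 55.2%

55.2%


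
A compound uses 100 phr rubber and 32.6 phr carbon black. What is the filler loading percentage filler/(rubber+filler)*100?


Filler % = filler / (rubber + filler) * 100
= 32.6 / (100 + 32.6) * 100
= 32.6 / 132.6 * 100
= 24.59%

24.59%


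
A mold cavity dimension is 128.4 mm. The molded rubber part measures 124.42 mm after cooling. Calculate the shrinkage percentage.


Shrinkage = (mold - part) / mold * 100
= (128.4 - 124.42) / 128.4 * 100
= 3.98 / 128.4 * 100
= 3.1%

3.1%


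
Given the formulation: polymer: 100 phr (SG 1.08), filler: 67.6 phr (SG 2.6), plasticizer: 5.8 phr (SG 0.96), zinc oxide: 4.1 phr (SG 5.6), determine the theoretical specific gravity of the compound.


Sum of weights = 177.5
Volume contributions:
  polymer: 100/1.08 = 92.5926
  filler: 67.6/2.6 = 26.0000
  plasticizer: 5.8/0.96 = 6.0417
  zinc oxide: 4.1/5.6 = 0.7321
Sum of volumes = 125.3664
SG = 177.5 / 125.3664 = 1.416

SG = 1.416


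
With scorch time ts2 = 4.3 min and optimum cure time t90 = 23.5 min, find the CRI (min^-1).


CRI = 100 / (t90 - ts2)
= 100 / (23.5 - 4.3)
= 100 / 19.2
= 5.21 min^-1

5.21 min^-1


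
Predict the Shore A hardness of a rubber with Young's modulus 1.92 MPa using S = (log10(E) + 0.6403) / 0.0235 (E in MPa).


log10(E) = 0.0235*S - 0.6403  =>  S = (log10(E) + 0.6403) / 0.0235
log10(1.92) = 0.283301
S = (0.283301 + 0.6403) / 0.0235 = 0.923601 / 0.0235
S = 39.3

Shore A = 39.3


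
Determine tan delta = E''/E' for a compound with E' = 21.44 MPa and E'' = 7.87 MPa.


tan delta = E'' / E'
= 7.87 / 21.44
= 0.3671

tan delta = 0.3671


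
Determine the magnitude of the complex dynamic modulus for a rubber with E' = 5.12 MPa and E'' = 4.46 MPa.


|E*| = sqrt(E'^2 + E''^2)
= sqrt(5.12^2 + 4.46^2)
= sqrt(26.2144 + 19.8916)
= 6.79 MPa

6.79 MPa


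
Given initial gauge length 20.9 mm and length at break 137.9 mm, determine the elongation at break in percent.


Elongation = (Lf - L0) / L0 * 100
= (137.9 - 20.9) / 20.9 * 100
= 117.0 / 20.9 * 100
= 559.8%

559.8%


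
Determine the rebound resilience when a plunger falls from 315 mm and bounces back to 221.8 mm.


Resilience = h_rebound / h_drop * 100
= 221.8 / 315 * 100
= 70.4%

70.4%


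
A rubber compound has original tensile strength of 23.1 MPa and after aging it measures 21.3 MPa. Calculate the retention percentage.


Retention = aged / original * 100
= 21.3 / 23.1 * 100
= 92.2%

92.2%


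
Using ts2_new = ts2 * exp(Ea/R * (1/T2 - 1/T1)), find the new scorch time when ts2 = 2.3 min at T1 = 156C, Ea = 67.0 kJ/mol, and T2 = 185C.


Convert temperatures: T1 = 156 + 273.15 = 429.15 K, T2 = 185 + 273.15 = 458.15 K
ts2_new = 2.3 * exp(67000 / 8.314 * (1/458.15 - 1/429.15))
1/T2 - 1/T1 = -1.4750e-04
ts2_new = 0.7 min

0.7 min


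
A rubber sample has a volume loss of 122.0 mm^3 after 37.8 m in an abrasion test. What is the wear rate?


Rate = volume_loss / distance
= 122.0 / 37.8
= 3.228 mm^3/m

3.228 mm^3/m


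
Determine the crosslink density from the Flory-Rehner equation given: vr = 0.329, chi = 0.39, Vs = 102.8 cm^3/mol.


ln(1 - vr) = ln(1 - 0.329) = -0.3990
Numerator = -((-0.3990) + 0.329 + 0.39 * 0.329^2) = 0.0278
Denominator = 102.8 * (0.329^(1/3) - 0.329/2) = 54.0567
nu = 0.0278 / 54.0567 = 5.1376e-04 mol/cm^3

5.1376e-04 mol/cm^3


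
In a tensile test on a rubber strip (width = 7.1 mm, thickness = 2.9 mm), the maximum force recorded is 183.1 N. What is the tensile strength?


Area = width * thickness = 7.1 * 2.9 = 20.59 mm^2
TS = force / area = 183.1 / 20.59 = 8.89 MPa

8.89 MPa


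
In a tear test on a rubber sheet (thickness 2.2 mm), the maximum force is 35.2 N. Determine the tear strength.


Tear strength = force / thickness
= 35.2 / 2.2
= 16.0 N/mm

16.0 N/mm


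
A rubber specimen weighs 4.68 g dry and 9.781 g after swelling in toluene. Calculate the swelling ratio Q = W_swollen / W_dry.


Q = W_swollen / W_dry
Q = 9.781 / 4.68
Q = 2.09

Q = 2.09


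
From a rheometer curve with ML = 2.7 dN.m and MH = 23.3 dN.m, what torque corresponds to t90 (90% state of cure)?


M90 = ML + 0.9 * (MH - ML)
M90 = 2.7 + 0.9 * (23.3 - 2.7)
M90 = 2.7 + 0.9 * 20.6
M90 = 21.24 dN.m

21.24 dN.m


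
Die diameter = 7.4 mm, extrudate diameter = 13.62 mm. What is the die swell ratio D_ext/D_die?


Die swell ratio = D_extrudate / D_die
= 13.62 / 7.4
= 1.841

Die swell = 1.841


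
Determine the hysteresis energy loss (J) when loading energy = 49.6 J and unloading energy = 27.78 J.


Hysteresis loss = loading - unloading
= 49.6 - 27.78
= 21.82 J

21.82 J


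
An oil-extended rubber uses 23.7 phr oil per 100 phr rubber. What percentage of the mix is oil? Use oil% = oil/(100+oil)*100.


Oil % = oil / (100 + oil) * 100
= 23.7 / (100 + 23.7) * 100
= 23.7 / 123.7 * 100
= 19.16%

19.16%


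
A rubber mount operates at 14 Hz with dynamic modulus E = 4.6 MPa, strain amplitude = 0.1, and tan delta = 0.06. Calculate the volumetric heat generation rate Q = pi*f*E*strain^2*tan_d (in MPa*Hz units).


Q = pi * f * E * strain^2 * tan_d
= pi * 14 * 4.6 * 0.1^2 * 0.06
= pi * 14 * 4.6 * 0.0100 * 0.06
= 0.1214

Q = 0.1214


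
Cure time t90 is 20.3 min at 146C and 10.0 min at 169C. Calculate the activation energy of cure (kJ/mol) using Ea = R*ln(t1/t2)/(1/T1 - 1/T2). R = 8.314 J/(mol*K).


T1 = 419.15 K, T2 = 442.15 K
1/T1 - 1/T2 = 1.2410e-04
ln(t1/t2) = ln(20.3/10.0) = 0.7080
Ea = 8.314 * 0.7080 / 1.2410e-04 = 47432.5526 J/mol
Ea = 47.43 kJ/mol

47.43 kJ/mol


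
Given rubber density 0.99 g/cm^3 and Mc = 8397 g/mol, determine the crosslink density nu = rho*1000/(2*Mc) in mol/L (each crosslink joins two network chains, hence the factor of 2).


nu = rho * 1000 / (2 * Mc)
nu = 0.99 * 1000 / (2 * 8397)
nu = 990.0 / 16794
nu = 0.0589 mol/L

0.0589 mol/L


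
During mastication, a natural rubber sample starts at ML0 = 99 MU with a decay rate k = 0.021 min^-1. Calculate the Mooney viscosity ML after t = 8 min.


ML = ML0 * exp(-k * t)
ML = 99 * exp(-0.021 * 8)
ML = 99 * 0.8454
ML = 83.69 MU

83.69 MU


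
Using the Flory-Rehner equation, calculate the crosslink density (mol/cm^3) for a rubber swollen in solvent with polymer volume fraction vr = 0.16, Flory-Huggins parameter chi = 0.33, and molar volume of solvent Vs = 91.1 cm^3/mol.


ln(1 - vr) = ln(1 - 0.16) = -0.1744
Numerator = -((-0.1744) + 0.16 + 0.33 * 0.16^2) = 0.0059
Denominator = 91.1 * (0.16^(1/3) - 0.16/2) = 42.1687
nu = 0.0059 / 42.1687 = 1.4004e-04 mol/cm^3

1.4004e-04 mol/cm^3


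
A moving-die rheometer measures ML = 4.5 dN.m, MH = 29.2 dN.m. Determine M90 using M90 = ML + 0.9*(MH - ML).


M90 = ML + 0.9 * (MH - ML)
M90 = 4.5 + 0.9 * (29.2 - 4.5)
M90 = 4.5 + 0.9 * 24.7
M90 = 26.73 dN.m

26.73 dN.m


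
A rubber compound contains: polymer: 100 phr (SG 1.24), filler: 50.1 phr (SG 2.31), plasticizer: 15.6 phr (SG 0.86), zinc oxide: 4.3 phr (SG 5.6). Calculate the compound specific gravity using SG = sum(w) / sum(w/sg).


Sum of weights = 170.0
Volume contributions:
  polymer: 100/1.24 = 80.6452
  filler: 50.1/2.31 = 21.6883
  plasticizer: 15.6/0.86 = 18.1395
  zinc oxide: 4.3/5.6 = 0.7679
Sum of volumes = 121.2409
SG = 170.0 / 121.2409 = 1.402

SG = 1.402


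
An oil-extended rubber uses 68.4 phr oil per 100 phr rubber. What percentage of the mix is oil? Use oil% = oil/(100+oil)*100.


Oil % = oil / (100 + oil) * 100
= 68.4 / (100 + 68.4) * 100
= 68.4 / 168.4 * 100
= 40.62%

40.62%


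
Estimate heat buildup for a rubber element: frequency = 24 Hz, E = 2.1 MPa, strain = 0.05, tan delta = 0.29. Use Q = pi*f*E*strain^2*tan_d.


Q = pi * f * E * strain^2 * tan_d
= pi * 24 * 2.1 * 0.05^2 * 0.29
= pi * 24 * 2.1 * 0.0025 * 0.29
= 0.1148

Q = 0.1148


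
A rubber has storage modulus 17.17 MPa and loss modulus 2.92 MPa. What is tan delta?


tan delta = E'' / E'
= 2.92 / 17.17
= 0.1701

tan delta = 0.1701


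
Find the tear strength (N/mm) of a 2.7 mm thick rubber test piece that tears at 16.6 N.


Tear strength = force / thickness
= 16.6 / 2.7
= 6.15 N/mm

6.15 N/mm


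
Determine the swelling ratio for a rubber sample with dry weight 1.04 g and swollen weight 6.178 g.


Q = W_swollen / W_dry
Q = 6.178 / 1.04
Q = 5.94

Q = 5.94


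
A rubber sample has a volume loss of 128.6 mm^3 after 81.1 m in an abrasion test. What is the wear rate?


Rate = volume_loss / distance
= 128.6 / 81.1
= 1.586 mm^3/m

1.586 mm^3/m


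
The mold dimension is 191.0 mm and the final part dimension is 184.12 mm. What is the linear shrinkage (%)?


Shrinkage = (mold - part) / mold * 100
= (191.0 - 184.12) / 191.0 * 100
= 6.88 / 191.0 * 100
= 3.6%

3.6%


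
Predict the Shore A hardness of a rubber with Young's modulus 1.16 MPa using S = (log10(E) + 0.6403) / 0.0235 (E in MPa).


log10(E) = 0.0235*S - 0.6403  =>  S = (log10(E) + 0.6403) / 0.0235
log10(1.16) = 0.064458
S = (0.064458 + 0.6403) / 0.0235 = 0.704758 / 0.0235
S = 30.0

Shore A = 30.0


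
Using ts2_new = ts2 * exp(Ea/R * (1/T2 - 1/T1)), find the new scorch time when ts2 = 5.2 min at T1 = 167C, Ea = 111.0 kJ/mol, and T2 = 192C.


Convert temperatures: T1 = 167 + 273.15 = 440.15 K, T2 = 192 + 273.15 = 465.15 K
ts2_new = 5.2 * exp(111000 / 8.314 * (1/465.15 - 1/440.15))
1/T2 - 1/T1 = -1.2211e-04
ts2_new = 1.02 min

1.02 min


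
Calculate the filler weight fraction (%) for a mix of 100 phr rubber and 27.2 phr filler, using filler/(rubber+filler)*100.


Filler % = filler / (rubber + filler) * 100
= 27.2 / (100 + 27.2) * 100
= 27.2 / 127.2 * 100
= 21.38%

21.38%


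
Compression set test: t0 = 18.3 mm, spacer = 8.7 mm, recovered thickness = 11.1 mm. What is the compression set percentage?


CS = (t0 - recovered) / (t0 - ts) * 100
= (18.3 - 11.1) / (18.3 - 8.7) * 100
= 7.2 / 9.6 * 100
= 75.0%

75.0%


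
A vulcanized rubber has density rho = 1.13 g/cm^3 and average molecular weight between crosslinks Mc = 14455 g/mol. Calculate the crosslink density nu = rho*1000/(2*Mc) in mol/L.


nu = rho * 1000 / (2 * Mc)
nu = 1.13 * 1000 / (2 * 14455)
nu = 1130.0 / 28910
nu = 0.0391 mol/L

0.0391 mol/L


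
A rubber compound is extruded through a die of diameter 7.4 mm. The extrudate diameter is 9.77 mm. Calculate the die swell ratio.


Die swell ratio = D_extrudate / D_die
= 9.77 / 7.4
= 1.32

Die swell = 1.32


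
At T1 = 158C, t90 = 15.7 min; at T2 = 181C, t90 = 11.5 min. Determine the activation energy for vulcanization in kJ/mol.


T1 = 431.15 K, T2 = 454.15 K
1/T1 - 1/T2 = 1.1746e-04
ln(t1/t2) = ln(15.7/11.5) = 0.3113
Ea = 8.314 * 0.3113 / 1.1746e-04 = 22034.7483 J/mol
Ea = 22.03 kJ/mol

22.03 kJ/mol


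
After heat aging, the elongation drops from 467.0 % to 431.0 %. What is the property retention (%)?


Retention = aged / original * 100
= 431.0 / 467.0 * 100
= 92.3%

92.3%


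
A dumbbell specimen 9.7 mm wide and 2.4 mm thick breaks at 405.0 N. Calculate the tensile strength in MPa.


Area = width * thickness = 9.7 * 2.4 = 23.28 mm^2
TS = force / area = 405.0 / 23.28 = 17.4 MPa

17.4 MPa


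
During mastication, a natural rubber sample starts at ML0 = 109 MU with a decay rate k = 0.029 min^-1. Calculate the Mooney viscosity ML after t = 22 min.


ML = ML0 * exp(-k * t)
ML = 109 * exp(-0.029 * 22)
ML = 109 * 0.5283
ML = 57.59 MU

57.59 MU


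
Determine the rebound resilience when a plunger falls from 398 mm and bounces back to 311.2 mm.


Resilience = h_rebound / h_drop * 100
= 311.2 / 398 * 100
= 78.2%

78.2%


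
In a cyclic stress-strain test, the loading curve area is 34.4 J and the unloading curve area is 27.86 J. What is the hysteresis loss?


Hysteresis loss = loading - unloading
= 34.4 - 27.86
= 6.54 J

6.54 J


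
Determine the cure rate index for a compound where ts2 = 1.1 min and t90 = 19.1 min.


CRI = 100 / (t90 - ts2)
= 100 / (19.1 - 1.1)
= 100 / 18.0
= 5.56 min^-1

5.56 min^-1


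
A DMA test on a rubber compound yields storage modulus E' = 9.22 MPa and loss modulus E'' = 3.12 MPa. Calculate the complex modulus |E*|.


|E*| = sqrt(E'^2 + E''^2)
= sqrt(9.22^2 + 3.12^2)
= sqrt(85.0084 + 9.7344)
= 9.734 MPa

9.734 MPa


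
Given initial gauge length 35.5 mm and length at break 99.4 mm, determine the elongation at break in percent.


Elongation = (Lf - L0) / L0 * 100
= (99.4 - 35.5) / 35.5 * 100
= 63.9 / 35.5 * 100
= 180.0%

180.0%


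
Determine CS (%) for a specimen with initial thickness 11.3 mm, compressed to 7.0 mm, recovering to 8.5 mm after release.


CS = (t0 - recovered) / (t0 - ts) * 100
= (11.3 - 8.5) / (11.3 - 7.0) * 100
= 2.8 / 4.3 * 100
= 65.1%

65.1%


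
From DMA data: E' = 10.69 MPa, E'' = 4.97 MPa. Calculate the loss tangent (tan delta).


tan delta = E'' / E'
= 4.97 / 10.69
= 0.4649

tan delta = 0.4649


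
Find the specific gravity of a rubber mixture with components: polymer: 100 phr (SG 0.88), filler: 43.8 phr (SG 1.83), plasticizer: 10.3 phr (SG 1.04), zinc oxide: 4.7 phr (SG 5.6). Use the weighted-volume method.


Sum of weights = 158.8
Volume contributions:
  polymer: 100/0.88 = 113.6364
  filler: 43.8/1.83 = 23.9344
  plasticizer: 10.3/1.04 = 9.9038
  zinc oxide: 4.7/5.6 = 0.8393
Sum of volumes = 148.3139
SG = 158.8 / 148.3139 = 1.071

SG = 1.071


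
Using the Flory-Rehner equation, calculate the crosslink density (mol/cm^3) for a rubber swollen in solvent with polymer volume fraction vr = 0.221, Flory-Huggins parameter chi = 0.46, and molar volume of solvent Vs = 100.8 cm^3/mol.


ln(1 - vr) = ln(1 - 0.221) = -0.2497
Numerator = -((-0.2497) + 0.221 + 0.46 * 0.221^2) = 0.0063
Denominator = 100.8 * (0.221^(1/3) - 0.221/2) = 49.8047
nu = 0.0063 / 49.8047 = 1.2604e-04 mol/cm^3

1.2604e-04 mol/cm^3


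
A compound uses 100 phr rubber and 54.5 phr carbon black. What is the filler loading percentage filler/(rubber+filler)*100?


Filler % = filler / (rubber + filler) * 100
= 54.5 / (100 + 54.5) * 100
= 54.5 / 154.5 * 100
= 35.28%

35.28%


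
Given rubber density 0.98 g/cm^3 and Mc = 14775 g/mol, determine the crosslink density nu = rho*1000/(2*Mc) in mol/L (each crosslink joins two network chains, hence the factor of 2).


nu = rho * 1000 / (2 * Mc)
nu = 0.98 * 1000 / (2 * 14775)
nu = 980.0 / 29550
nu = 0.0332 mol/L

0.0332 mol/L


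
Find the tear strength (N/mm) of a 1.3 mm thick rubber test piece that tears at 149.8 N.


Tear strength = force / thickness
= 149.8 / 1.3
= 115.23 N/mm

115.23 N/mm


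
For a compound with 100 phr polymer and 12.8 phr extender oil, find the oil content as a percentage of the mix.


Oil % = oil / (100 + oil) * 100
= 12.8 / (100 + 12.8) * 100
= 12.8 / 112.8 * 100
= 11.35%

11.35%


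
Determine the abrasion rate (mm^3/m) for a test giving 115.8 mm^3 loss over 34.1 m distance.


Rate = volume_loss / distance
= 115.8 / 34.1
= 3.396 mm^3/m

3.396 mm^3/m


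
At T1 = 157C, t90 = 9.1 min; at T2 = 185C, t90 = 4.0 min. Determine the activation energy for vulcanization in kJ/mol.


T1 = 430.15 K, T2 = 458.15 K
1/T1 - 1/T2 = 1.4208e-04
ln(t1/t2) = ln(9.1/4.0) = 0.8220
Ea = 8.314 * 0.8220 / 1.4208e-04 = 48099.5358 J/mol
Ea = 48.1 kJ/mol

48.1 kJ/mol


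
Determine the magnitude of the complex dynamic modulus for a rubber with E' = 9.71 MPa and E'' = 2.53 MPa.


|E*| = sqrt(E'^2 + E''^2)
= sqrt(9.71^2 + 2.53^2)
= sqrt(94.2841 + 6.4009)
= 10.034 MPa

10.034 MPa


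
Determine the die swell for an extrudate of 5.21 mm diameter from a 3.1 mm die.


Die swell ratio = D_extrudate / D_die
= 5.21 / 3.1
= 1.681

Die swell = 1.681


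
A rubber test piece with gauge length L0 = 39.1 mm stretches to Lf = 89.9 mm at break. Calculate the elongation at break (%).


Elongation = (Lf - L0) / L0 * 100
= (89.9 - 39.1) / 39.1 * 100
= 50.8 / 39.1 * 100
= 129.9%

129.9%


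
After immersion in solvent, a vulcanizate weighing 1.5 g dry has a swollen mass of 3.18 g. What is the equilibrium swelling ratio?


Q = W_swollen / W_dry
Q = 3.18 / 1.5
Q = 2.12

Q = 2.12


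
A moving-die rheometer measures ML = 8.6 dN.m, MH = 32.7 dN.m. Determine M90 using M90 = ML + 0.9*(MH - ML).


M90 = ML + 0.9 * (MH - ML)
M90 = 8.6 + 0.9 * (32.7 - 8.6)
M90 = 8.6 + 0.9 * 24.1
M90 = 30.29 dN.m

30.29 dN.m


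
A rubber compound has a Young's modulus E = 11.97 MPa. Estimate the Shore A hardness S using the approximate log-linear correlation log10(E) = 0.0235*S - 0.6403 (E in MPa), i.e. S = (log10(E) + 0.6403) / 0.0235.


log10(E) = 0.0235*S - 0.6403  =>  S = (log10(E) + 0.6403) / 0.0235
log10(11.97) = 1.078094
S = (1.078094 + 0.6403) / 0.0235 = 1.718394 / 0.0235
S = 73.1

Shore A = 73.1


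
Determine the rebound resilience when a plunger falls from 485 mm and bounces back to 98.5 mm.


Resilience = h_rebound / h_drop * 100
= 98.5 / 485 * 100
= 20.3%

20.3%


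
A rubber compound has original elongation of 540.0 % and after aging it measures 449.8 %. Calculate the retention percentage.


Retention = aged / original * 100
= 449.8 / 540.0 * 100
= 83.3%

83.3%


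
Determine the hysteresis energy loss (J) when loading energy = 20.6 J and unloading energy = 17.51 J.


Hysteresis loss = loading - unloading
= 20.6 - 17.51
= 3.09 J

3.09 J


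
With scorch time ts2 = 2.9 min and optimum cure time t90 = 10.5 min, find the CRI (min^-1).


CRI = 100 / (t90 - ts2)
= 100 / (10.5 - 2.9)
= 100 / 7.6
= 13.16 min^-1

13.16 min^-1


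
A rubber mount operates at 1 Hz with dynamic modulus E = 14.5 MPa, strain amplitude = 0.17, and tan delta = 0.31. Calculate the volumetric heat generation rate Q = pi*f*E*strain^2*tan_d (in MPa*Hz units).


Q = pi * f * E * strain^2 * tan_d
= pi * 1 * 14.5 * 0.17^2 * 0.31
= pi * 1 * 14.5 * 0.0289 * 0.31
= 0.4081

Q = 0.4081


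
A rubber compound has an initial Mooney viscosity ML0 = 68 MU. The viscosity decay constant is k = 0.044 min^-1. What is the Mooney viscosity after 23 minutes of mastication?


ML = ML0 * exp(-k * t)
ML = 68 * exp(-0.044 * 23)
ML = 68 * 0.3635
ML = 24.72 MU

24.72 MU


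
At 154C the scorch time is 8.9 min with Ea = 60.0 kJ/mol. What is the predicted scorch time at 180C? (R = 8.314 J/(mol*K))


Convert temperatures: T1 = 154 + 273.15 = 427.15 K, T2 = 180 + 273.15 = 453.15 K
ts2_new = 8.9 * exp(60000 / 8.314 * (1/453.15 - 1/427.15))
1/T2 - 1/T1 = -1.3432e-04
ts2_new = 3.38 min

3.38 min


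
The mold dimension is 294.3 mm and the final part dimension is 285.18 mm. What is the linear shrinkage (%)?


Shrinkage = (mold - part) / mold * 100
= (294.3 - 285.18) / 294.3 * 100
= 9.12 / 294.3 * 100
= 3.1%

3.1%


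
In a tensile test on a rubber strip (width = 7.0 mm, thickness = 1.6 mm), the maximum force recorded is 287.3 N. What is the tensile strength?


Area = width * thickness = 7.0 * 1.6 = 11.2 mm^2
TS = force / area = 287.3 / 11.2 = 25.65 MPa

25.65 MPa


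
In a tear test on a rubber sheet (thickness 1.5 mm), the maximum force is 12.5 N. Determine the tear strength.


Tear strength = force / thickness
= 12.5 / 1.5
= 8.33 N/mm

8.33 N/mm


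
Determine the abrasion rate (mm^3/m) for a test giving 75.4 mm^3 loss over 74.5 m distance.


Rate = volume_loss / distance
= 75.4 / 74.5
= 1.012 mm^3/m

1.012 mm^3/m


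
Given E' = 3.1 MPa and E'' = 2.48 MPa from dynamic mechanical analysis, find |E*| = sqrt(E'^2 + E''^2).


|E*| = sqrt(E'^2 + E''^2)
= sqrt(3.1^2 + 2.48^2)
= sqrt(9.6100 + 6.1504)
= 3.97 MPa

3.97 MPa


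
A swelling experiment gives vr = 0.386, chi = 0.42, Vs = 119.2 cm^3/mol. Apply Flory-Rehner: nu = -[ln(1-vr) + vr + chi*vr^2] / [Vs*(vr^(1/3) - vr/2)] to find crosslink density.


ln(1 - vr) = ln(1 - 0.386) = -0.4878
Numerator = -((-0.4878) + 0.386 + 0.42 * 0.386^2) = 0.0392
Denominator = 119.2 * (0.386^(1/3) - 0.386/2) = 63.7849
nu = 0.0392 / 63.7849 = 6.1428e-04 mol/cm^3

6.1428e-04 mol/cm^3


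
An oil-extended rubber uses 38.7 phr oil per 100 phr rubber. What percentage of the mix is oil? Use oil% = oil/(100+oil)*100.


Oil % = oil / (100 + oil) * 100
= 38.7 / (100 + 38.7) * 100
= 38.7 / 138.7 * 100
= 27.9%

27.9%


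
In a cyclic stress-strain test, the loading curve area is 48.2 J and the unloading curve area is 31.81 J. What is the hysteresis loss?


Hysteresis loss = loading - unloading
= 48.2 - 31.81
= 16.39 J

16.39 J


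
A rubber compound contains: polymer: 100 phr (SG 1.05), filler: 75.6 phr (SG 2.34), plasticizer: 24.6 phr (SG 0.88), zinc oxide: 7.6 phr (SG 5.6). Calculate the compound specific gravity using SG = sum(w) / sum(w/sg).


Sum of weights = 207.8
Volume contributions:
  polymer: 100/1.05 = 95.2381
  filler: 75.6/2.34 = 32.3077
  plasticizer: 24.6/0.88 = 27.9545
  zinc oxide: 7.6/5.6 = 1.3571
Sum of volumes = 156.8575
SG = 207.8 / 156.8575 = 1.325

SG = 1.325


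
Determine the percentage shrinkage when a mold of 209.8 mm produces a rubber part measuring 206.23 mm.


Shrinkage = (mold - part) / mold * 100
= (209.8 - 206.23) / 209.8 * 100
= 3.57 / 209.8 * 100
= 1.7%

1.7%


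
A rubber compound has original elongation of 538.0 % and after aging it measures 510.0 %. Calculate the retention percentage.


Retention = aged / original * 100
= 510.0 / 538.0 * 100
= 94.8%

94.8%


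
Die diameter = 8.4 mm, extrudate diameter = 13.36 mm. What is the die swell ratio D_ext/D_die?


Die swell ratio = D_extrudate / D_die
= 13.36 / 8.4
= 1.59

Die swell = 1.59


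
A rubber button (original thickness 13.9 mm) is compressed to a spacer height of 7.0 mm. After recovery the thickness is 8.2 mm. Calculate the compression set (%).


CS = (t0 - recovered) / (t0 - ts) * 100
= (13.9 - 8.2) / (13.9 - 7.0) * 100
= 5.7 / 6.9 * 100
= 82.6%

82.6%


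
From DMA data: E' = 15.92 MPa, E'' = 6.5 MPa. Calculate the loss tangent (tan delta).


tan delta = E'' / E'
= 6.5 / 15.92
= 0.4083

tan delta = 0.4083


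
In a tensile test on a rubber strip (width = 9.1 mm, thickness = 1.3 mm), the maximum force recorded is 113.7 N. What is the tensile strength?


Area = width * thickness = 9.1 * 1.3 = 11.83 mm^2
TS = force / area = 113.7 / 11.83 = 9.61 MPa

9.61 MPa


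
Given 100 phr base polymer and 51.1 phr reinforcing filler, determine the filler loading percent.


Filler % = filler / (rubber + filler) * 100
= 51.1 / (100 + 51.1) * 100
= 51.1 / 151.1 * 100
= 33.82%

33.82%


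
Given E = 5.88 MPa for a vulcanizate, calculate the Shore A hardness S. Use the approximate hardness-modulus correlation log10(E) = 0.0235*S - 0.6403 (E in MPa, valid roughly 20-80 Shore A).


log10(E) = 0.0235*S - 0.6403  =>  S = (log10(E) + 0.6403) / 0.0235
log10(5.88) = 0.769377
S = (0.769377 + 0.6403) / 0.0235 = 1.409677 / 0.0235
S = 60.0

Shore A = 60.0


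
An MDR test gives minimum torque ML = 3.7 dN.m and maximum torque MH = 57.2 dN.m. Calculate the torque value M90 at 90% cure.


M90 = ML + 0.9 * (MH - ML)
M90 = 3.7 + 0.9 * (57.2 - 3.7)
M90 = 3.7 + 0.9 * 53.5
M90 = 51.85 dN.m

51.85 dN.m


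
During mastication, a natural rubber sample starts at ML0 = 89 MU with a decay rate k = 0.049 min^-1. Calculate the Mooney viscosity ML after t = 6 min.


ML = ML0 * exp(-k * t)
ML = 89 * exp(-0.049 * 6)
ML = 89 * 0.7453
ML = 66.33 MU

66.33 MU


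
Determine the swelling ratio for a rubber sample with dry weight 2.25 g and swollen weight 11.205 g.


Q = W_swollen / W_dry
Q = 11.205 / 2.25
Q = 4.98

Q = 4.98


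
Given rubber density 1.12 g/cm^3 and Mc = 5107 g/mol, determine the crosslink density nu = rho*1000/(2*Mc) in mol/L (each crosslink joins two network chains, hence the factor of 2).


nu = rho * 1000 / (2 * Mc)
nu = 1.12 * 1000 / (2 * 5107)
nu = 1120.0 / 10214
nu = 0.1097 mol/L

0.1097 mol/L


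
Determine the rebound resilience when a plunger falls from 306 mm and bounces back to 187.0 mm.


Resilience = h_rebound / h_drop * 100
= 187.0 / 306 * 100
= 61.1%

61.1%
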